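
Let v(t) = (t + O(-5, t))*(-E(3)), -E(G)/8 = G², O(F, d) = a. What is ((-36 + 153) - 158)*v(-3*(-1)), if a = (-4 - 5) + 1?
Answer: 14760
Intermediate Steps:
a = -8 (a = -9 + 1 = -8)
O(F, d) = -8
E(G) = -8*G²
v(t) = -576 + 72*t (v(t) = (t - 8)*(-(-8)*3²) = (-8 + t)*(-(-8)*9) = (-8 + t)*(-1*(-72)) = (-8 + t)*72 = -576 + 72*t)
((-36 + 153) - 158)*v(-3*(-1)) = ((-36 + 153) - 158)*(-576 + 72*(-3*(-1))) = (117 - 158)*(-576 + 72*3) = -41*(-576 + 216) = -41*(-360) = 14760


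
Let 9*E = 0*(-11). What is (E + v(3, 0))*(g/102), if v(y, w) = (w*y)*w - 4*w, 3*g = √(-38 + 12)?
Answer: 0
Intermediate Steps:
g = I*√26/3 (g = √(-38 + 12)/3 = √(-26)/3 = (I*√26)/3 = I*√26/3 ≈ 1.6997*I)
v(y, w) = -4*w + y*w² (v(y, w) = y*w² - 4*w = -4*w + y*w²)
E = 0 (E = (0*(-11))/9 = (⅑)*0 = 0)
(E + v(3, 0))*(g/102) = (0 + 0*(-4 + 0*3))*((I*√26/3)/102) = (0 + 0*(-4 + 0))*((I*√26/3)*(1/102)) = (0 + 0*(-4))*(I*√26/306) = (0 + 0)*(I*√26/306) = 0*(I*√26/306) = 0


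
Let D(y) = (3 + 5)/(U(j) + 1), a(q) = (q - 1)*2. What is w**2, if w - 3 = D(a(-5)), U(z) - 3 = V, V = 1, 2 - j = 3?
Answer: 529/25 ≈ 21.160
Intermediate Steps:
j = -1 (j = 2 - 1*3 = 2 - 3 = -1)
U(z) = 4 (U(z) = 3 + 1 = 4)
a(q) = -2 + 2*q (a(q) = (-1 + q)*2 = -2 + 2*q)
D(y) = 8/5 (D(y) = (3 + 5)/(4 + 1) = 8/5)
w = 23/5 (w = 3 + 8/5 = 23/5 ≈ 4.6000)
w**2 = (23/5)**2 = 529/25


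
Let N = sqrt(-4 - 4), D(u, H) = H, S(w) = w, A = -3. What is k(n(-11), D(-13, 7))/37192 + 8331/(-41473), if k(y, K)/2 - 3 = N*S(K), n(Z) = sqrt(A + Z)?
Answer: -154798857/771231908 + 7*I*sqrt(2)/9298 ≈ -0.20072 + 0.0010647*I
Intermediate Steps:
n(Z) = sqrt(-3 + Z)
N = 2*I*sqrt(2) (N = sqrt(-8) = 2*I*sqrt(2) ≈ 2.8284*I)
k(y, K) = 6 + 4*I*K*sqrt(2) (k(y, K) = 6 + 2*((2*I*sqrt(2))*K) = 6 + 2*(2*I*K*sqrt(2)) = 6 + 4*I*K*sqrt(2))
k(n(-11), D(-13, 7))/37192 + 8331/(-41473) = (6 + 4*I*7*sqrt(2))/37192 + 8331/(-41473) = (6 + 28*I*sqrt(2))*(1/37192) + 8331*(-1/41473) = (3/18596 + 7*I*sqrt(2)/9298) - 8331/41473 = -154798857/771231908 + 7*I*sqrt(2)/9298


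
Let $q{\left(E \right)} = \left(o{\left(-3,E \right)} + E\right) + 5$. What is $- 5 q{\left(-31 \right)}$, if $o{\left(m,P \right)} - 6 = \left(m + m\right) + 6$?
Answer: $100$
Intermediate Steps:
$o{\left(m,P \right)} = 12 + 2 m$ ($o{\left(m,P \right)} = 6 + \left(\left(m + m\right) + 6\right) = 6 + \left(2 m + 6\right) = 6 + \left(6 + 2 m\right) = 12 + 2 m$)
$q{\left(E \right)} = 11 + E$ ($q{\left(E \right)} = \left(\left(12 + 2 \left(-3\right)\right) + E\right) + 5 = \left(\left(12 - 6\right) + E\right) + 5 = \left(6 + E\right) + 5 = 11 + E$)
$- 5 q{\left(-31 \right)} = - 5 \left(11 - 31\right) = \left(-5\right) \left(-20\right) = 100$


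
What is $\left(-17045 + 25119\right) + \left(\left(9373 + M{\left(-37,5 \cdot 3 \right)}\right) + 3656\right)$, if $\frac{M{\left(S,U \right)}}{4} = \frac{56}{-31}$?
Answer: $\frac{653969}{31} \approx 21096.0$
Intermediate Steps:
$M{\left(S,U \right)} = - \frac{224}{31}$ ($M{\left(S,U \right)} = 4 \frac{56}{-31} = 4 \cdot 56 \left(- \frac{1}{31}\right) = 4 \left(- \frac{56}{31}\right) = - \frac{224}{31}$)
$\left(-17045 + 25119\right) + \left(\left(9373 + M{\left(-37,5 \cdot 3 \right)}\right) + 3656\right) = \left(-17045 + 25119\right) + \left(\left(9373 - \frac{224}{31}\right) + 3656\right) = 8074 + \left(\frac{290339}{31} + 3656\right) = 8074 + \frac{403675}{31} = \frac{653969}{31}$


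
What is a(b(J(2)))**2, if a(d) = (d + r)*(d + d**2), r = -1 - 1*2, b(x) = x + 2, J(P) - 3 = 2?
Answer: 50176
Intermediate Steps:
J(P) = 5 (J(P) = 3 + 2 = 5)
b(x) = 2 + x
r = -3 (r = -1 - 2 = -3)
a(d) = (-3 + d)*(d + d**2) (a(d) = (d - 3)*(d + d**2) = (-3 + d)*(d + d**2))
a(b(J(2)))**2 = ((2 + 5)*(-3 + (2 + 5)**2 - 2*(2 + 5)))**2 = (7*(-3 + 7**2 - 2*7))**2 = (7*(-3 + 49 - 14))**2 = (7*32)**2 = 224**2 = 50176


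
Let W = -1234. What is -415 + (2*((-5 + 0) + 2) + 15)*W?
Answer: -11521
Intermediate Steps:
-415 + (2*((-5 + 0) + 2) + 15)*W = -415 + (2*((-5 + 0) + 2) + 15)*(-1234) = -415 + (2*(-5 + 2) + 15)*(-1234) = -415 + (2*(-3) + 15)*(-1234) = -415 + (-6 + 15)*(-1234) = -415 + 9*(-1234) = -415 - 11106 = -11521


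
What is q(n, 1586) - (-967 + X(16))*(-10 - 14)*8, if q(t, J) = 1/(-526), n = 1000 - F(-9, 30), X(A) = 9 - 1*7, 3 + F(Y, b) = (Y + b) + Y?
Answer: -97457281/526 ≈ -1.8528e+5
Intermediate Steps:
F(Y, b) = -3 + b + 2*Y (F(Y, b) = -3 + ((Y + b) + Y) = -3 + (b + 2*Y) = -3 + b + 2*Y)
X(A) = 2 (X(A) = 9 - 7 = 2)
n = 991 (n = 1000 - (-3 + 30 + 2*(-9)) = 1000 - (-3 + 30 - 18) = 1000 - 1*9 = 1000 - 9 = 991)
q(t, J) = -1/526
q(n, 1586) - (-967 + X(16))*(-10 - 14)*8 = -1/526 - (-967 + 2)*(-10 - 14)*8 = -1/526 - (-965)*(-24*8) = -1/526 - (-965)*(-192) = -1/526 - 1*185280 = -1/526 - 185280 = -97457281/526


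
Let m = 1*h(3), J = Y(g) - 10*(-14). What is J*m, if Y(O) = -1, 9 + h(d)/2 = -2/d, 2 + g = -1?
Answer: -8062/3 ≈ -2687.3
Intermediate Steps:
g = -3 (g = -2 - 1 = -3)
h(d) = -18 - 4/d (h(d) = -18 + 2*(-2/d) = -18 - 4/d)
J = 139 (J = -1 - 10*(-14) = -1 + 140 = 139)
m = -58/3 (m = 1*(-18 - 4/3) = 1*(-58/3) = -58/3 ≈ -19.333)
J*m = 139*(-58/3) = -8062/3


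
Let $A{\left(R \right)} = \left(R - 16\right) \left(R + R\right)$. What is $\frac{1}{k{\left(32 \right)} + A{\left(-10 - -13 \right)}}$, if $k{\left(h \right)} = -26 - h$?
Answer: $- \frac{1}{136} \approx -0.0073529$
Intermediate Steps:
$A{\left(R \right)} = 2 R \left(-16 + R\right)$ ($A{\left(R \right)} = \left(-16 + R\right) 2 R = 2 R \left(-16 + R\right)$)
$\frac{1}{k{\left(32 \right)} + A{\left(-10 - -13 \right)}} = \frac{1}{\left(-26 - 32\right) + 2 \left(-10 - -13\right) \left(-16 - -3\right)} = \frac{1}{\left(-26 - 32\right) + 2 \left(-10 + 13\right) \left(-16 + \left(-10 + 13\right)\right)} = \frac{1}{-58 + 2 \cdot 3 \left(-16 + 3\right)} = \frac{1}{-58 + 2 \cdot 3 \left(-13\right)} = \frac{1}{-58 - 78} = \frac{1}{-136} = - \frac{1}{136}$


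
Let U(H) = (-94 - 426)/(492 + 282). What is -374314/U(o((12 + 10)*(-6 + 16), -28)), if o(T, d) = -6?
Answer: 72429759/130 ≈ 5.5715e+5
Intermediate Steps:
U(H) = -260/387 (U(H) = -520/774 = -520*1/774 = -260/387)
-374314/U(o((12 + 10)*(-6 + 16), -28)) = -374314/(-260/387) = -374314*(-387/260) = 72429759/130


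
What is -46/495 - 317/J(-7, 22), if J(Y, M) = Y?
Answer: 156593/3465 ≈ 45.193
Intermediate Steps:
-46/495 - 317/J(-7, 22) = -46/495 - 317/(-7) = -46*1/495 - 317*(-⅐) = -46/495 + 317/7 = 156593/3465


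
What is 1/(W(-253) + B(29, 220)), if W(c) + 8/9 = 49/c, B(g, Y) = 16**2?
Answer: 2277/580447 ≈ 0.0039228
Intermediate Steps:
B(g, Y) = 256
W(c) = -8/9 + 49/c
1/(W(-253) + B(29, 220)) = 1/((-8/9 + 49/(-253)) + 256) = 1/((-8/9 + 49*(-1/253)) + 256) = 1/((-8/9 - 49/253) + 256) = 1/(-2465/2277 + 256) = 1/(580447/2277) = 2277/580447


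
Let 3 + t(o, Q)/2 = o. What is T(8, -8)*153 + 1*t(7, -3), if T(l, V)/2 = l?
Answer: 2456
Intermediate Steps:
t(o, Q) = -6 + 2*o
T(l, V) = 2*l
T(8, -8)*153 + 1*t(7, -3) = (2*8)*153 + 1*(-6 + 2*7) = 16*153 + 1*(-6 + 14) = 2448 + 1*8 = 2448 + 8 = 2456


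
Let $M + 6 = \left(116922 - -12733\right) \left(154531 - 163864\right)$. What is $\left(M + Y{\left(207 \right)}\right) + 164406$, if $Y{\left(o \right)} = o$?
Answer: $-1209905508$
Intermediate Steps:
$M = -1210070121$ ($M = -6 + \left(116922 - -12733\right) \left(154531 - 163864\right) = -6 + \left(116922 + 12733\right) \left(-9333\right) = -6 + 129655 \left(-9333\right) = -6 - 1210070115 = -1210070121$)
$\left(M + Y{\left(207 \right)}\right) + 164406 = \left(-1210070121 + 207\right) + 164406 = -1210069914 + 164406 = -1209905508$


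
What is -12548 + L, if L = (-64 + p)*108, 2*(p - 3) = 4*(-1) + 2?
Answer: -19244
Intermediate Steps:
p = 2 (p = 3 + (4*(-1) + 2)/2 = 3 + (-4 + 2)/2 = 3 + (1/2)*(-2) = 3 - 1 = 2)
L = -6696 (L = (-64 + 2)*108 = -62*108 = -6696)
-12548 + L = -12548 - 6696 = -19244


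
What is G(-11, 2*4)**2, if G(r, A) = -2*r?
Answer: 484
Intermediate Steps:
G(-11, 2*4)**2 = (-2*(-11))**2 = 22**2 = 484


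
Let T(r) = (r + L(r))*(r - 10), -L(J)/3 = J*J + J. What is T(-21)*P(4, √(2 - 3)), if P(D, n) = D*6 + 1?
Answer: 992775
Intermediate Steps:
P(D, n) = 1 + 6*D (P(D, n) = 6*D + 1 = 1 + 6*D)
L(J) = -3*J - 3*J² (L(J) = -3*(J*J + J) = -3*(J² + J) = -3*(J + J²) = -3*J - 3*J²)
T(r) = (-10 + r)*(r - 3*r*(1 + r)) (T(r) = (r - 3*r*(1 + r))*(r - 10) = (r - 3*r*(1 + r))*(-10 + r) = (-10 + r)*(r - 3*r*(1 + r)))
T(-21)*P(4, √(2 - 3)) = (-21*(20 - 3*(-21)² + 28*(-21)))*(1 + 6*4) = (-21*(20 - 3*441 - 588))*(1 + 24) = -21*(20 - 1323 - 588)*25 = -21*(-1891)*25 = 39711*25 = 992775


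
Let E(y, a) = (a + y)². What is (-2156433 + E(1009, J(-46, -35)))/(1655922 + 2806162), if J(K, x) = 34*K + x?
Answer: -1808333/4462084 ≈ -0.40527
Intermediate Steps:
J(K, x) = x + 34*K
(-2156433 + E(1009, J(-46, -35)))/(1655922 + 2806162) = (-2156433 + ((-35 + 34*(-46)) + 1009)²)/(1655922 + 2806162) = (-2156433 + ((-35 - 1564) + 1009)²)/4462084 = (-2156433 + (-1599 + 1009)²)*(1/4462084) = (-2156433 + (-590)²)*(1/4462084) = (-2156433 + 348100)*(1/4462084) = -1808333*1/4462084 = -1808333/4462084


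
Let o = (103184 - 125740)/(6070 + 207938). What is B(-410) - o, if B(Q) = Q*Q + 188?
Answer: 9003750215/53502 ≈ 1.6829e+5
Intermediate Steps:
B(Q) = 188 + Q² (B(Q) = Q² + 188 = 188 + Q²)
o = -5639/53502 (o = -22556/214008 = -22556*1/214008 = -5639/53502 ≈ -0.10540)
B(-410) - o = (188 + (-410)²) - 1*(-5639/53502) = (188 + 168100) + 5639/53502 = 168288 + 5639/53502 = 9003750215/53502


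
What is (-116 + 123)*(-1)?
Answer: -7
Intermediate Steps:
(-116 + 123)*(-1) = 7*(-1) = -7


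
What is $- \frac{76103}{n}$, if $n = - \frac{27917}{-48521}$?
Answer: $- \frac{3692593663}{27917} \approx -1.3227 \cdot 10^{5}$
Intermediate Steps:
$n = \frac{27917}{48521}$ ($n = \left(-27917\right) \left(- \frac{1}{48521}\right) = \frac{27917}{48521} \approx 0.57536$)
$- \frac{76103}{n} = - \frac{76103}{\frac{27917}{48521}} = \left(-76103\right) \frac{48521}{27917} = - \frac{3692593663}{27917}$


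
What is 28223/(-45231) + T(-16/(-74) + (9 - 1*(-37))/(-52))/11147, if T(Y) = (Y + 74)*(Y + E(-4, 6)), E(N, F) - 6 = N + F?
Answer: -268641470843329/466599570565908 ≈ -0.57574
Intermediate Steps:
E(N, F) = 6 + F + N (E(N, F) = 6 + (N + F) = 6 + (F + N) = 6 + F + N)
T(Y) = (8 + Y)*(74 + Y) (T(Y) = (Y + 74)*(Y + (6 + 6 - 4)) = (74 + Y)*(Y + 8) = (74 + Y)*(8 + Y) = (8 + Y)*(74 + Y))
28223/(-45231) + T(-16/(-74) + (9 - 1*(-37))/(-52))/11147 = 28223/(-45231) + (592 + (-16/(-74) + (9 - 1*(-37))/(-52))² + 82*(-16/(-74) + (9 - 1*(-37))/(-52)))/11147 = 28223*(-1/45231) + (592 + (-16*(-1/74) + (9 + 37)*(-1/52))² + 82*(-16*(-1/74) + (9 + 37)*(-1/52)))*(1/11147) = -28223/45231 + (592 + (8/37 + 46*(-1/52))² + 82*(8/37 + 46*(-1/52)))*(1/11147) = -28223/45231 + (592 + (8/37 - 23/26)² + 82*(8/37 - 23/26))*(1/11147) = -28223/45231 + (592 + (-643/962)² + 82*(-643/962))*(1/11147) = -28223/45231 + (592 + 413449/925444 - 26363/481)*(1/11147) = -28223/45231 + (497553885/925444)*(1/11147) = -28223/45231 + 497553885/10315924268 = -268641470843329/466599570565908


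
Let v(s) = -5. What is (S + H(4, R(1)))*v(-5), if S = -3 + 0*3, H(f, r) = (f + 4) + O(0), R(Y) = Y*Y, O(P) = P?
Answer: -25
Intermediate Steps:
R(Y) = Y**2
H(f, r) = 4 + f (H(f, r) = (f + 4) + 0 = (4 + f) + 0 = 4 + f)
S = -3 (S = -3 + 0 = -3)
(S + H(4, R(1)))*v(-5) = (-3 + (4 + 4))*(-5) = (-3 + 8)*(-5) = 5*(-5) = -25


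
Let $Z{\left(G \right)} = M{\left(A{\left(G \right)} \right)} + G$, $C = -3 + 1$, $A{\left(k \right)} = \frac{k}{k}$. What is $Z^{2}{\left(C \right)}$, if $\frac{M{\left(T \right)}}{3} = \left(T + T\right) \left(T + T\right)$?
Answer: $100$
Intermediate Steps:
$A{\left(k \right)} = 1$
$M{\left(T \right)} = 12 T^{2}$ ($M{\left(T \right)} = 3 \left(T + T\right) \left(T + T\right) = 3 \cdot 2 T 2 T = 3 \cdot 4 T^{2} = 12 T^{2}$)
$C = -2$
$Z{\left(G \right)} = 12 + G$ ($Z{\left(G \right)} = 12 \cdot 1^{2} + G = 12 \cdot 1 + G = 12 + G$)
$Z^{2}{\left(C \right)} = \left(12 - 2\right)^{2} = 10^{2} = 100$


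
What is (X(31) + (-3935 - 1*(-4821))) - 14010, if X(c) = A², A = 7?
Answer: -13075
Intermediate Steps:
X(c) = 49 (X(c) = 7² = 49)
(X(31) + (-3935 - 1*(-4821))) - 14010 = (49 + (-3935 - 1*(-4821))) - 14010 = (49 + (-3935 + 4821)) - 14010 = (49 + 886) - 14010 = 935 - 14010 = -13075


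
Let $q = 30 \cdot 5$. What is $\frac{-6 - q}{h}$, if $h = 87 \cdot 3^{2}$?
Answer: $- \frac{52}{261} \approx -0.19923$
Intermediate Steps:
$q = 150$
$h = 783$ ($h = 87 \cdot 9 = 783$)
$\frac{-6 - q}{h} = \frac{-6 - 150}{783} = \left(-6 - 150\right) \frac{1}{783} = \left(-156\right) \frac{1}{783} = - \frac{52}{261}$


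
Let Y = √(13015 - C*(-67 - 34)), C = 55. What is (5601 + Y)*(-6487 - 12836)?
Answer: -108228123 - 19323*√18570 ≈ -1.1086e+8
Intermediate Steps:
Y = √18570 (Y = √(13015 - 55*(-67 - 34)) = √(13015 - 55*(-101)) = √(13015 - 1*(-5555)) = √(13015 + 5555) = √18570 ≈ 136.27)
(5601 + Y)*(-6487 - 12836) = (5601 + √18570)*(-6487 - 12836) = (5601 + √18570)*(-19323) = -108228123 - 19323*√18570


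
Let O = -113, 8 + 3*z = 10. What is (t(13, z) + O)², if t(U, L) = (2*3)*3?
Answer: 9025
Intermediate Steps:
z = ⅔ (z = -8/3 + (⅓)*10 = -8/3 + 10/3 = ⅔ ≈ 0.66667)
t(U, L) = 18 (t(U, L) = 6*3 = 18)
(t(13, z) + O)² = (18 - 113)² = (-95)² = 9025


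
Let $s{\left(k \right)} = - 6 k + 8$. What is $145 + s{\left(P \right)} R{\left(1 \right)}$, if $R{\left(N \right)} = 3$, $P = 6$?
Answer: $61$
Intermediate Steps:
$s{\left(k \right)} = 8 - 6 k$
$145 + s{\left(P \right)} R{\left(1 \right)} = 145 + \left(8 - 36\right) 3 = 145 - 84 = 61$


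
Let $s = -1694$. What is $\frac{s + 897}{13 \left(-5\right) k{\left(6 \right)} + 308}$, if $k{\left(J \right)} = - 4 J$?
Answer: $- \frac{797}{1868} \approx -0.42666$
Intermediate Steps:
$\frac{s + 897}{13 \left(-5\right) k{\left(6 \right)} + 308} = \frac{-1694 + 897}{13 \left(-5\right) \left(\left(-4\right) 6\right) + 308} = - \frac{797}{\left(-65\right) \left(-24\right) + 308} = - \frac{797}{1560 + 308} = - \frac{797}{1868}$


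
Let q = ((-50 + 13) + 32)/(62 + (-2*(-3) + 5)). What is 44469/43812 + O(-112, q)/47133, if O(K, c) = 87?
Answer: 77769223/76481148 ≈ 1.0168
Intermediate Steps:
q = -5/73 (q = (-37 + 32)/(62 + (6 + 5)) = -5/(62 + 11) = -5/73 ≈ -0.068493)
44469/43812 + O(-112, q)/47133 = 44469/43812 + 87/47133 = 44469*(1/43812) + 87*(1/47133) = 4941/4868 + 29/15711 = 77769223/76481148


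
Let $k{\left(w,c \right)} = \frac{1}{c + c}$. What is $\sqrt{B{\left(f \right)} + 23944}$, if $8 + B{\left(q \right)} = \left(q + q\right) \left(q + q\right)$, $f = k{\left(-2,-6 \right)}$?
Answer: $\frac{\sqrt{861697}}{6} \approx 154.71$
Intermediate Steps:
$k{\left(w,c \right)} = \frac{1}{2 c}$
$f = - \frac{1}{12}$ ($f = \frac{1}{2 \left(-6\right)} = \frac{1}{2} \left(- \frac{1}{6}\right) = - \frac{1}{12} \approx -0.083333$)
$B{\left(q \right)} = -8 + 4 q^{2}$ ($B{\left(q \right)} = -8 + \left(q + q\right) \left(q + q\right) = -8 + 2 q 2 q = -8 + 4 q^{2}$)
$\sqrt{B{\left(f \right)} + 23944} = \sqrt{\left(-8 + 4 \left(- \frac{1}{12}\right)^{2}\right) + 23944} = \sqrt{\left(-8 + 4 \cdot \frac{1}{144}\right) + 23944} = \sqrt{\left(-8 + \frac{1}{36}\right) + 23944} = \sqrt{- \frac{287}{36} + 23944} = \sqrt{\frac{861697}{36}} = \frac{\sqrt{861697}}{6}$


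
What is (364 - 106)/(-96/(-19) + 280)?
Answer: 2451/2708 ≈ 0.90510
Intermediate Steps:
(364 - 106)/(-96/(-19) + 280) = 258/(-96*(-1/19) + 280) = 258/(96/19 + 280) = 258/(5416/19) = 258*(19/5416) = 2451/2708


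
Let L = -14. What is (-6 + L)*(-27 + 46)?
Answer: -380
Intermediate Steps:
(-6 + L)*(-27 + 46) = (-6 - 14)*(-27 + 46) = -20*19 = -380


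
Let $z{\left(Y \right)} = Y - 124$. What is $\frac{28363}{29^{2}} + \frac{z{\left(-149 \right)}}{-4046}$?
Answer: $\frac{16426613}{486098} \approx 33.793$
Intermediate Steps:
$z{\left(Y \right)} = -124 + Y$
$\frac{28363}{29^{2}} + \frac{z{\left(-149 \right)}}{-4046} = \frac{28363}{29^{2}} + \frac{-124 - 149}{-4046} = \frac{28363}{841} - - \frac{39}{578} = 28363 \cdot \frac{1}{841} + \frac{39}{578} = \frac{28363}{841} + \frac{39}{578} = \frac{16426613}{486098}$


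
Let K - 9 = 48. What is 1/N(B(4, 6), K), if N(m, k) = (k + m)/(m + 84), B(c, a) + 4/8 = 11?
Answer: 7/5 ≈ 1.4000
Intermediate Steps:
K = 57 (K = 9 + 48 = 57)
B(c, a) = 21/2 (B(c, a) = -½ + 11 = 21/2)
N(m, k) = (k + m)/(84 + m)
1/N(B(4, 6), K) = 1/((57 + 21/2)/(84 + 21/2)) = 1/((135/2)/(189/2)) = 1/((2/189)*(135/2)) = 1/(5/7) = 7/5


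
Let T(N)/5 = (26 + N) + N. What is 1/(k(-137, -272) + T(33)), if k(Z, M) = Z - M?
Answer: 1/595 ≈ 0.0016807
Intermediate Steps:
T(N) = 130 + 10*N (T(N) = 5*((26 + N) + N) = 5*(26 + 2*N) = 130 + 10*N)
1/(k(-137, -272) + T(33)) = 1/((-137 - 1*(-272)) + (130 + 10*33)) = 1/((-137 + 272) + (130 + 330)) = 1/(135 + 460) = 1/595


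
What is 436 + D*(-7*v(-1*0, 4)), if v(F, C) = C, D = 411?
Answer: -11072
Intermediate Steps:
436 + D*(-7*v(-1*0, 4)) = 436 + 411*(-7*4) = 436 + 411*(-28) = 436 - 11508 = -11072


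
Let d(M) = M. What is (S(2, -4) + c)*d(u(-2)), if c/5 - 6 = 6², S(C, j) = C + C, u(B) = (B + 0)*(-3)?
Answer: 1284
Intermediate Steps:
u(B) = -3*B (u(B) = B*(-3) = -3*B)
S(C, j) = 2*C
c = 210 (c = 30 + 5*6² = 30 + 5*36 = 30 + 180 = 210)
(S(2, -4) + c)*d(u(-2)) = (2*2 + 210)*(-3*(-2)) = (4 + 210)*6 = 214*6 = 1284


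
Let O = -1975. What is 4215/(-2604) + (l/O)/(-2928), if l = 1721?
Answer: -2030835043/1254867600 ≈ -1.6184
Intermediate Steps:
4215/(-2604) + (l/O)/(-2928) = 4215/(-2604) + (1721/(-1975))/(-2928) = 4215*(-1/2604) + (1721*(-1/1975))*(-1/2928) = -1405/868 - 1721/1975*(-1/2928) = -1405/868 + 1721/5782800 = -2030835043/1254867600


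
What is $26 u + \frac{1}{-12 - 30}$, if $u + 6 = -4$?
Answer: $- \frac{10921}{42} \approx -260.02$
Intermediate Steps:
$u = -10$ ($u = -6 - 4 = -10$)
$26 u + \frac{1}{-12 - 30} = 26 \left(-10\right) + \frac{1}{-12 - 30} = -260 + \frac{1}{-42} = -260 - \frac{1}{42} = - \frac{10921}{42}$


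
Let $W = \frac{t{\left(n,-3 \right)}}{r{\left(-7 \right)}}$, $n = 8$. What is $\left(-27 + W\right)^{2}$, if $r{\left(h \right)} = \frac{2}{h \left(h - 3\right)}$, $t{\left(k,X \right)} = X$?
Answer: $17424$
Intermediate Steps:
$r{\left(h \right)} = \frac{2}{h \left(-3 + h\right)}$
$W = -105$ ($W = - \frac{3}{2 \frac{1}{-7} \frac{1}{-3 - 7}} = - \frac{3}{2 \left(- \frac{1}{7}\right) \frac{1}{-10}} = - \frac{3}{2 \left(- \frac{1}{7}\right) \left(- \frac{1}{10}\right)} = - 3 \frac{1}{\frac{1}{35}} = \left(-3\right) 35 = -105$)
$\left(-27 + W\right)^{2} = \left(-27 - 105\right)^{2} = \left(-132\right)^{2} = 17424$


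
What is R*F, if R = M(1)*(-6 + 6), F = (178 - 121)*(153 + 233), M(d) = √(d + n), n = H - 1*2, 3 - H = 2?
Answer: 0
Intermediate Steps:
H = 1 (H = 3 - 1*2 = 3 - 2 = 1)
n = -1 (n = 1 - 1*2 = 1 - 2 = -1)
M(d) = √(-1 + d) (M(d) = √(d - 1) = √(-1 + d))
F = 22002 (F = 57*386 = 22002)
R = 0 (R = √(-1 + 1)*(-6 + 6) = √0*0 = 0*0 = 0)
R*F = 0*22002 = 0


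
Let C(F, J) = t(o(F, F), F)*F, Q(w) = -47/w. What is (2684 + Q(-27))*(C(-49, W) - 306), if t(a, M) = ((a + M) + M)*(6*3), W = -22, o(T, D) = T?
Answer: 1042185580/3 ≈ 3.4740e+8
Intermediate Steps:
t(a, M) = 18*a + 36*M (t(a, M) = ((M + a) + M)*18 = (a + 2*M)*18 = 18*a + 36*M)
C(F, J) = 54*F**2 (C(F, J) = (18*F + 36*F)*F = (54*F)*F = 54*F**2)
(2684 + Q(-27))*(C(-49, W) - 306) = (2684 - 47/(-27))*(54*(-49)**2 - 306) = (2684 - 47*(-1/27))*(54*2401 - 306) = (2684 + 47/27)*(129654 - 306) = (72515/27)*129348 = 1042185580/3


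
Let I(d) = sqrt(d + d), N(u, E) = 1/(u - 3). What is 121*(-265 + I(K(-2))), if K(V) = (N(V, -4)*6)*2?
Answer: -32065 + 242*I*sqrt(30)/5 ≈ -32065.0 + 265.1*I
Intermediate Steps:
N(u, E) = 1/(-3 + u)
K(V) = 12/(-3 + V) (K(V) = (6/(-3 + V))*2 = 12/(-3 + V))
I(d) = sqrt(2)*sqrt(d) (I(d) = sqrt(2*d) = sqrt(2)*sqrt(d))
121*(-265 + I(K(-2))) = 121*(-265 + sqrt(2)*sqrt(12/(-3 - 2))) = 121*(-265 + sqrt(2)*sqrt(12/(-5))) = 121*(-265 + sqrt(2)*sqrt(12*(-1/5))) = 121*(-265 + sqrt(2)*sqrt(-12/5)) = 121*(-265 + sqrt(2)*(2*I*sqrt(15)/5)) = 121*(-265 + 2*I*sqrt(30)/5) = -32065 + 242*I*sqrt(30)/5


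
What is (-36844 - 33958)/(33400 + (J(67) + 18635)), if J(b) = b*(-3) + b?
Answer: -70802/51901 ≈ -1.3642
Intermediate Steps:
J(b) = -2*b (J(b) = -3*b + b = -2*b)
(-36844 - 33958)/(33400 + (J(67) + 18635)) = (-36844 - 33958)/(33400 + (-2*67 + 18635)) = -70802/(33400 + (-134 + 18635)) = -70802/(33400 + 18501) = -70802/51901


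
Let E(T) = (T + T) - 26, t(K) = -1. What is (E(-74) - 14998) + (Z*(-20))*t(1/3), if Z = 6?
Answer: -15052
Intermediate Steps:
E(T) = -26 + 2*T (E(T) = 2*T - 26 = -26 + 2*T)
(E(-74) - 14998) + (Z*(-20))*t(1/3) = ((-26 + 2*(-74)) - 14998) + (6*(-20))*(-1) = ((-26 - 148) - 14998) - 120*(-1) = (-174 - 14998) + 120 = -15172 + 120 = -15052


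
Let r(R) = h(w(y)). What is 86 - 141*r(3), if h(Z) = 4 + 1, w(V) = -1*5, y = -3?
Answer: -619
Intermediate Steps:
w(V) = -5
h(Z) = 5
r(R) = 5
86 - 141*r(3) = 86 - 141*5 = 86 - 705 = -619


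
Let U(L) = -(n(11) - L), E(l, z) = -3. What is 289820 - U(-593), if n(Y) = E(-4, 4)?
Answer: 290410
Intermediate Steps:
n(Y) = -3
U(L) = 3 + L (U(L) = -(-3 - L) = 3 + L)
289820 - U(-593) = 289820 - (3 - 593) = 289820 - 1*(-590) = 289820 + 590 = 290410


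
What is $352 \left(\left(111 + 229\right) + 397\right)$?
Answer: $259424$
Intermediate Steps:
$352 \left(\left(111 + 229\right) + 397\right) = 352 \left(340 + 397\right) = 352 \cdot 737 = 259424$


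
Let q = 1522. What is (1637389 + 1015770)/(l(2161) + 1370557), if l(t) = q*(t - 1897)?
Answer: 2653159/1772365 ≈ 1.4970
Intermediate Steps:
l(t) = -2887234 + 1522*t (l(t) = 1522*(t - 1897) = 1522*(-1897 + t) = -2887234 + 1522*t)
(1637389 + 1015770)/(l(2161) + 1370557) = (1637389 + 1015770)/((-2887234 + 1522*2161) + 1370557) = 2653159/((-2887234 + 3289042) + 1370557) = 2653159/(401808 + 1370557) = 2653159/1772365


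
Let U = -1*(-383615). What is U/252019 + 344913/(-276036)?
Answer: 6322306931/23188772228 ≈ 0.27264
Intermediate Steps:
U = 383615
U/252019 + 344913/(-276036) = 383615/252019 + 344913/(-276036) = 383615*(1/252019) + 344913*(-1/276036) = 383615/252019 - 114971/92012 = 6322306931/23188772228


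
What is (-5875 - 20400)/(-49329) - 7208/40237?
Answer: 701663743/1984850973 ≈ 0.35351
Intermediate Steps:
(-5875 - 20400)/(-49329) - 7208/40237 = -26275*(-1/49329) - 7208*1/40237 = 26275/49329 - 7208/40237 = 701663743/1984850973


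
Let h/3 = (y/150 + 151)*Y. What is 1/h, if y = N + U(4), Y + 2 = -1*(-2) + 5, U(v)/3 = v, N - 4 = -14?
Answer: 5/11326 ≈ 0.00044146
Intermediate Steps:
N = -10 (N = 4 - 14 = -10)
U(v) = 3*v
Y = 5 (Y = -2 + (-1*(-2) + 5) = -2 + (2 + 5) = -2 + 7 = 5)
y = 2 (y = -10 + 3*4 = -10 + 12 = 2)
h = 11326/5 (h = 3*((2/150 + 151)*5) = 3*((2*(1/150) + 151)*5) = 3*((1/75 + 151)*5) = 3*((11326/75)*5) = 3*(11326/15) = 11326/5 ≈ 2265.2)
1/h = 1/(11326/5) = 5/11326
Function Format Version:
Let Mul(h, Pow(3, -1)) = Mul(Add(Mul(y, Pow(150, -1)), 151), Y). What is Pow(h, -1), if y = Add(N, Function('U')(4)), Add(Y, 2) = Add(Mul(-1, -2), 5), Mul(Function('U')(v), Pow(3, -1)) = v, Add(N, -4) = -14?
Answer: Rational(5, 11326) ≈ 0.00044146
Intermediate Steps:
N = -10 (N = Add(4, -14) = -10)
Function('U')(v) = Mul(3, v)
Y = 5 (Y = Add(-2, Add(Mul(-1, -2), 5)) = Add(-2, Add(2, 5)) = Add(-2, 7) = 5)
y = 2 (y = Add(-10, Mul(3, 4)) = Add(-10, 12) = 2)
h = Rational(11326, 5) (h = Mul(3, Mul(Add(Mul(2, Pow(150, -1)), 151), 5)) = Mul(3, Mul(Add(Mul(2, Rational(1, 150)), 151), 5)) = Mul(3, Mul(Add(Rational(1, 75), 151), 5)) = Mul(3, Mul(Rational(11326, 75), 5)) = Mul(3, Rational(11326, 15)) = Rational(11326, 5) ≈ 2265.2)
Pow(h, -1) = Pow(Rational(11326, 5), -1) = Rational(5, 11326)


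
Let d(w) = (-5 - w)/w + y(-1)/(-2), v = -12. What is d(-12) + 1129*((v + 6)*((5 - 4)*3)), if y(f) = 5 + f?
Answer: -243895/12 ≈ -20325.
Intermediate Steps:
d(w) = -2 + (-5 - w)/w (d(w) = (-5 - w)/w + (5 - 1)/(-2) = (-5 - w)/w + 4*(-1/2) = (-5 - w)/w - 2 = -2 + (-5 - w)/w)
d(-12) + 1129*((v + 6)*((5 - 4)*3)) = (-3 - 5/(-12)) + 1129*((-12 + 6)*((5 - 4)*3)) = (-3 - 5*(-1/12)) + 1129*(-6*3) = (-3 + 5/12) + 1129*(-6*3) = -31/12 + 1129*(-18) = -31/12 - 20322 = -243895/12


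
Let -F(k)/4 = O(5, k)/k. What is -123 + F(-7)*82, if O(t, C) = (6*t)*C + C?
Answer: -10291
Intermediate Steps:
O(t, C) = C + 6*C*t (O(t, C) = 6*C*t + C = C + 6*C*t)
F(k) = -124 (F(k) = -4*k*(1 + 6*5)/k = -4*k*(1 + 30)/k = -4*k*31/k = -4*31*k/k = -4*31 = -124)
-123 + F(-7)*82 = -123 - 124*82 = -123 - 10168 = -10291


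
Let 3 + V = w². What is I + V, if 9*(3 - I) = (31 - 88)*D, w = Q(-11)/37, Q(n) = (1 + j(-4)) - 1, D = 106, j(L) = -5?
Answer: 2757241/4107 ≈ 671.35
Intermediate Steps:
Q(n) = -5 (Q(n) = (1 - 5) - 1 = -4 - 1 = -5)
w = -5/37 ≈ -0.13514
V = -4082/1369 (V = -3 + (-5/37)² = -3 + 25/1369 = -4082/1369 ≈ -2.9817)
I = 2023/3 (I = 3 - (31 - 88)*106/9 = 3 - (-19)*106/3 = 3 - ⅑*(-6042) = 3 + 2014/3 = 2023/3 ≈ 674.33)
I + V = 2023/3 - 4082/1369 = 2757241/4107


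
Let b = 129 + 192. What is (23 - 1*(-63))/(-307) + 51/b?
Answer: -3983/32849 ≈ -0.12125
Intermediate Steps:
b = 321
(23 - 1*(-63))/(-307) + 51/b = (23 - 1*(-63))/(-307) + 51/321 = (23 + 63)*(-1/307) + 51*(1/321) = 86*(-1/307) + 17/107 = -86/307 + 17/107 = -3983/32849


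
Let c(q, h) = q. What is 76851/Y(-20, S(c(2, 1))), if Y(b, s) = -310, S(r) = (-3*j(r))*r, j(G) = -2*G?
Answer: -76851/310 ≈ -247.91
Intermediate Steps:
S(r) = 6*r² (S(r) = (-(-6)*r)*r = (6*r)*r = 6*r²)
76851/Y(-20, S(c(2, 1))) = 76851/(-310) = 76851*(-1/310) = -76851/310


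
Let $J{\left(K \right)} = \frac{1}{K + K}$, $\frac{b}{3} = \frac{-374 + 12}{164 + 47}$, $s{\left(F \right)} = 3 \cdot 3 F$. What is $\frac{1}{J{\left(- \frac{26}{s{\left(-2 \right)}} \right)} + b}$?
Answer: $- \frac{5486}{26337} \approx -0.2083$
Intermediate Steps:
$s{\left(F \right)} = 9 F$
$b = - \frac{1086}{211}$ ($b = 3 \frac{-374 + 12}{164 + 47} = 3 \left(- \frac{362}{211}\right) = - \frac{1086}{211} \approx -5.1469$)
$J{\left(K \right)} = \frac{1}{2 K}$
$\frac{1}{J{\left(- \frac{26}{s{\left(-2 \right)}} \right)} + b} = \frac{1}{\frac{1}{2 \left(- \frac{26}{9 \left(-2\right)}\right)} - \frac{1086}{211}} = \frac{1}{\frac{1}{2 \left(- \frac{26}{-18}\right)} - \frac{1086}{211}} = \frac{1}{\frac{1}{2 \left(\left(-26\right) \left(- \frac{1}{18}\right)\right)} - \frac{1086}{211}} = \frac{1}{\frac{1}{2 \cdot \frac{13}{9}} - \frac{1086}{211}} = \frac{1}{\frac{1}{2} \cdot \frac{9}{13} - \frac{1086}{211}} = \frac{1}{\frac{9}{26} - \frac{1086}{211}} = \frac{1}{- \frac{26337}{5486}} = - \frac{5486}{26337}$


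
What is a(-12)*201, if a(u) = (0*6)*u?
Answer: 0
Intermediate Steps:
a(u) = 0 (a(u) = 0*u = 0)
a(-12)*201 = 0*201 = 0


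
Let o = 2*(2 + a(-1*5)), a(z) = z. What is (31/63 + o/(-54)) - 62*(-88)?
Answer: 343766/63 ≈ 5456.6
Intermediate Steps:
o = -6 (o = 2*(2 - 1*5) = 2*(2 - 5) = 2*(-3) = -6)
(31/63 + o/(-54)) - 62*(-88) = (31/63 - 6/(-54)) - 62*(-88) = (31*(1/63) - 6*(-1/54)) + 5456 = (31/63 + ⅑) + 5456 = 38/63 + 5456 = 343766/63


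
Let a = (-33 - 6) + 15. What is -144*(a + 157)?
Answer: -19152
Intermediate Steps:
a = -24 (a = -39 + 15 = -24)
-144*(a + 157) = -144*(-24 + 157) = -144*133 = -19152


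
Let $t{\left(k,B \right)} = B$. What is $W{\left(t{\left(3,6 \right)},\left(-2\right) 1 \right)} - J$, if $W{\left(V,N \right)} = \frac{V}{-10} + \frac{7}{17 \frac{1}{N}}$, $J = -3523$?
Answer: $\frac{299334}{85} \approx 3521.6$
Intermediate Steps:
$W{\left(V,N \right)} = - \frac{V}{10} + \frac{7 N}{17}$ ($W{\left(V,N \right)} = V \left(- \frac{1}{10}\right) + 7 \frac{N}{17} = - \frac{V}{10} + \frac{7 N}{17}$)
$W{\left(t{\left(3,6 \right)},\left(-2\right) 1 \right)} - J = \left(\left(- \frac{1}{10}\right) 6 + \frac{7 \left(\left(-2\right) 1\right)}{17}\right) - -3523 = \left(- \frac{3}{5} + \frac{7}{17} \left(-2\right)\right) + 3523 = \left(- \frac{3}{5} - \frac{14}{17}\right) + 3523 = - \frac{121}{85} + 3523 = \frac{299334}{85}$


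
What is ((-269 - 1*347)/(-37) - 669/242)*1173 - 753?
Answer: 139083825/8954 ≈ 15533.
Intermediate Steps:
((-269 - 1*347)/(-37) - 669/242)*1173 - 753 = ((-269 - 347)*(-1/37) - 669*1/242)*1173 - 753 = (-616*(-1/37) - 669/242)*1173 - 753 = (616/37 - 669/242)*1173 - 753 = (124319/8954)*1173 - 753 = 145826187/8954 - 753 = 139083825/8954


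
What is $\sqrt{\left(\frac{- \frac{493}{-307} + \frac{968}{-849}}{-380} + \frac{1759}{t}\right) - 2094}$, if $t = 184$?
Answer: $\frac{i \sqrt{10816946854360375004610}}{2278019820} \approx 45.656 i$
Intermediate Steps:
$\sqrt{\left(\frac{- \frac{493}{-307} + \frac{968}{-849}}{-380} + \frac{1759}{t}\right) - 2094} = \sqrt{\left(\frac{- \frac{493}{-307} + \frac{968}{-849}}{-380} + \frac{1759}{184}\right) - 2094} = \sqrt{\left(\left(\left(-493\right) \left(- \frac{1}{307}\right) + 968 \left(- \frac{1}{849}\right)\right) \left(- \frac{1}{380}\right) + 1759 \cdot \frac{1}{184}\right) - 2094} = \sqrt{\left(\left(\frac{493}{307} - \frac{968}{849}\right) \left(- \frac{1}{380}\right) + \frac{1759}{184}\right) - 2094} = \sqrt{\left(\frac{121381}{260643} \left(- \frac{1}{380}\right) + \frac{1759}{184}\right) - 2094} = \sqrt{\left(- \frac{121381}{99044340} + \frac{1759}{184}\right) - 2094} = \sqrt{\frac{43549164989}{4556039640} - 2094} = \sqrt{- \frac{9496797841171}{4556039640}} = \frac{i \sqrt{10816946854360375004610}}{2278019820}$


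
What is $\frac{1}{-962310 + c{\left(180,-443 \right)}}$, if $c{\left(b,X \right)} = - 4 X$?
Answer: $- \frac{1}{960538} \approx -1.0411 \cdot 10^{-6}$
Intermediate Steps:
$\frac{1}{-962310 + c{\left(180,-443 \right)}} = \frac{1}{-962310 - -1772} = \frac{1}{-962310 + 1772} = \frac{1}{-960538} = - \frac{1}{960538}$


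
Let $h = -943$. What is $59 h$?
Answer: $-55637$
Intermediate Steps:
$59 h = 59 \left(-943\right) = -55637$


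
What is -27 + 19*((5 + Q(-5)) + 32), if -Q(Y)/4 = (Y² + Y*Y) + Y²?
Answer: -5024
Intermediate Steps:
Q(Y) = -12*Y² (Q(Y) = -4*((Y² + Y*Y) + Y²) = -4*((Y² + Y²) + Y²) = -4*(2*Y² + Y²) = -12*Y²)
-27 + 19*((5 + Q(-5)) + 32) = -27 + 19*((5 - 12*(-5)²) + 32) = -27 + 19*((5 - 12*25) + 32) = -27 + 19*((5 - 300) + 32) = -27 + 19*(-295 + 32) = -27 + 19*(-263) = -27 - 4997 = -5024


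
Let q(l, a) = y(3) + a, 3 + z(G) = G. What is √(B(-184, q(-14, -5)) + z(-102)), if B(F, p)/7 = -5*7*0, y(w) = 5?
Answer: I*√105 ≈ 10.247*I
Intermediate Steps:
z(G) = -3 + G
q(l, a) = 5 + a
B(F, p) = 0 (B(F, p) = 7*(-5*7*0) = 7*(-35*0) = 7*0 = 0)
√(B(-184, q(-14, -5)) + z(-102)) = √(0 + (-3 - 102)) = √(0 - 105) = √(-105) = I*√105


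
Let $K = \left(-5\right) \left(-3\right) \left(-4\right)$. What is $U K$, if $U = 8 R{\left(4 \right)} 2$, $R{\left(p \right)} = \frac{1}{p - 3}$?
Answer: $-960$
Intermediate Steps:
$R{\left(p \right)} = \frac{1}{-3 + p}$
$K = -60$ ($K = 15 \left(-4\right) = -60$)
$U = 16$ ($U = \frac{8}{-3 + 4} \cdot 2 = \frac{8}{1} \cdot 2 = 8 \cdot 1 \cdot 2 = 8 \cdot 2 = 16$)
$U K = 16 \left(-60\right) = -960$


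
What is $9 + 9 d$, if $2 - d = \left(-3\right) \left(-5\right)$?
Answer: $-108$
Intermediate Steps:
$d = -13$ ($d = 2 - \left(-3\right) \left(-5\right) = 2 - 15 = -13$)
$9 + 9 d = 9 + 9 \left(-13\right) = 9 - 117 = -108$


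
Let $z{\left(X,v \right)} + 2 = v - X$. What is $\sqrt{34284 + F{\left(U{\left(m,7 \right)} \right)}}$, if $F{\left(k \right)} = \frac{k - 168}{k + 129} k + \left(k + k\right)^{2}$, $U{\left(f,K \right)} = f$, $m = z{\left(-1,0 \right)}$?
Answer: $\frac{11 \sqrt{72546}}{16} \approx 185.17$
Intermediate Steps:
$z{\left(X,v \right)} = -2 + v - X$ ($z{\left(X,v \right)} = -2 - \left(X - v\right) = -2 + v - X$)
$m = -1$ ($m = -2 + 0 - -1 = -2 + 0 + 1 = -1$)
$F{\left(k \right)} = 4 k^{2} + \frac{k \left(-168 + k\right)}{129 + k}$ ($F{\left(k \right)} = \frac{-168 + k}{129 + k} k + \left(2 k\right)^{2} = \frac{-168 + k}{129 + k} k + 4 k^{2} = \frac{k \left(-168 + k\right)}{129 + k} + 4 k^{2} = 4 k^{2} + \frac{k \left(-168 + k\right)}{129 + k}$)
$\sqrt{34284 + F{\left(U{\left(m,7 \right)} \right)}} = \sqrt{34284 - \frac{-168 + 4 \left(-1\right)^{2} + 517 \left(-1\right)}{129 - 1}} = \sqrt{34284 - \frac{-168 + 4 \cdot 1 - 517}{128}} = \sqrt{34284 - \frac{-168 + 4 - 517}{128}} = \sqrt{34284 - \frac{1}{128} \left(-681\right)} = \sqrt{34284 + \frac{681}{128}} = \sqrt{\frac{4389033}{128}} = \frac{11 \sqrt{72546}}{16}$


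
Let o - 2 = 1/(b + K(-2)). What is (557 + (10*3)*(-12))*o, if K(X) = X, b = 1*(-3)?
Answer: 1773/5 ≈ 354.60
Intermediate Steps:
b = -3
o = 9/5 (o = 2 + 1/(-3 - 2) = 2 + 1/(-5) = 2 - 1/5 = 9/5 ≈ 1.8000)
(557 + (10*3)*(-12))*o = (557 + (10*3)*(-12))*(9/5) = (557 + 30*(-12))*(9/5) = (557 - 360)*(9/5) = 197*(9/5) = 1773/5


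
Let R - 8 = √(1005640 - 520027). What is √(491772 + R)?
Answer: √(491780 + 3*√53957) ≈ 701.77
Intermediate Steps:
R = 8 + 3*√53957 (R = 8 + √(1005640 - 520027) = 8 + √485613 = 8 + 3*√53957 ≈ 704.86)
√(491772 + R) = √(491772 + (8 + 3*√53957)) = √(491780 + 3*√53957)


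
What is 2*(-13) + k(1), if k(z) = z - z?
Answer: -26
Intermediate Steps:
k(z) = 0
2*(-13) + k(1) = 2*(-13) + 0 = -26 + 0 = -26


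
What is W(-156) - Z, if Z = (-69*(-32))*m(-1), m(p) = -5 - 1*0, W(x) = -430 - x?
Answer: 10766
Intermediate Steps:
m(p) = -5 (m(p) = -5 + 0 = -5)
Z = -11040 (Z = -69*(-32)*(-5) = 2208*(-5) = -11040)
W(-156) - Z = (-430 - 1*(-156)) - 1*(-11040) = (-430 + 156) + 11040 = -274 + 11040 = 10766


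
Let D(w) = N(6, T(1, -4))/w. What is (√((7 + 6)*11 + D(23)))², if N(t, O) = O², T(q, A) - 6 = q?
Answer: 3338/23 ≈ 145.13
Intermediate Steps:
T(q, A) = 6 + q
D(w) = 49/w (D(w) = (6 + 1)²/w = 7²/w = 49/w)
(√((7 + 6)*11 + D(23)))² = (√((7 + 6)*11 + 49/23))² = (√(13*11 + 49*(1/23)))² = (√(143 + 49/23))² = (√(3338/23))² = (√76774/23)² = 3338/23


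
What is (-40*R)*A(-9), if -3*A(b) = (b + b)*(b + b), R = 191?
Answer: 825120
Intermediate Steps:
A(b) = -4*b²/3 (A(b) = -(b + b)*(b + b)/3 = -2*b*2*b/3 = -4*b²/3)
(-40*R)*A(-9) = (-40*191)*(-4/3*(-9)²) = -(-30560)*81/3 = -7640*(-108) = 825120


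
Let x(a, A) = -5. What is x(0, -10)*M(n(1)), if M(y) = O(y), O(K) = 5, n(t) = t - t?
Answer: -25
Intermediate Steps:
n(t) = 0
M(y) = 5
x(0, -10)*M(n(1)) = -5*5 = -25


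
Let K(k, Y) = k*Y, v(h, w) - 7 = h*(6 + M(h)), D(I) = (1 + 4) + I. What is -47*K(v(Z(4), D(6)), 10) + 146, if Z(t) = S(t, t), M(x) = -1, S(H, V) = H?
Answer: -12544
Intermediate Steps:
D(I) = 5 + I
Z(t) = t
v(h, w) = 7 + 5*h (v(h, w) = 7 + h*(6 - 1) = 7 + h*5 = 7 + 5*h)
K(k, Y) = Y*k
-47*K(v(Z(4), D(6)), 10) + 146 = -470*(7 + 5*4) + 146 = -470*(7 + 20) + 146 = -470*27 + 146 = -47*270 + 146 = -12690 + 146 = -12544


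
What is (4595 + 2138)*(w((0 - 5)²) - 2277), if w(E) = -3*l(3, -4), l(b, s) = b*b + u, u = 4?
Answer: -15593628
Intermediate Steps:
l(b, s) = 4 + b² (l(b, s) = b*b + 4 = b² + 4 = 4 + b²)
w(E) = -39 (w(E) = -3*(4 + 3²) = -3*(4 + 9) = -3*13 = -39)
(4595 + 2138)*(w((0 - 5)²) - 2277) = (4595 + 2138)*(-39 - 2277) = 6733*(-2316) = -15593628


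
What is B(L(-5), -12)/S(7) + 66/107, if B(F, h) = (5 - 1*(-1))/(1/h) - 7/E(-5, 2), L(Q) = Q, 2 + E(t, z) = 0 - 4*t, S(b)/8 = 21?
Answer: 60163/323568 ≈ 0.18594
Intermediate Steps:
S(b) = 168 (S(b) = 8*21 = 168)
E(t, z) = -2 - 4*t (E(t, z) = -2 + (0 - 4*t) = -2 - 4*t)
B(F, h) = -7/18 + 6*h (B(F, h) = (5 - 1*(-1))/(1/h) - 7/(-2 - 4*(-5)) = (5 + 1)*h - 7/(-2 + 20) = 6*h - 7/18 = -7/18 + 6*h)
B(L(-5), -12)/S(7) + 66/107 = (-7/18 + 6*(-12))/168 + 66/107 = (-7/18 - 72)*(1/168) + 66*(1/107) = -1303/18*1/168 + 66/107 = -1303/3024 + 66/107 = 60163/323568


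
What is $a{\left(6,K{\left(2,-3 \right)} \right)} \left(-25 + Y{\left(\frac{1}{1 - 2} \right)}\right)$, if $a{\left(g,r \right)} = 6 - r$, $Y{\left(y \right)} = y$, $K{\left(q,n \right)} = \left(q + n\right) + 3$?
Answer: $-104$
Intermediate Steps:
$K{\left(q,n \right)} = 3 + n + q$ ($K{\left(q,n \right)} = \left(n + q\right) + 3 = 3 + n + q$)
$a{\left(6,K{\left(2,-3 \right)} \right)} \left(-25 + Y{\left(\frac{1}{1 - 2} \right)}\right) = \left(6 - \left(3 - 3 + 2\right)\right) \left(-25 + \frac{1}{1 - 2}\right) = \left(6 - 2\right) \left(-25 + \frac{1}{-1}\right) = \left(6 - 2\right) \left(-25 - 1\right) = 4 \left(-26\right) = -104$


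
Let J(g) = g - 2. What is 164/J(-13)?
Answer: -164/15 ≈ -10.933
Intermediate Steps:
J(g) = -2 + g
164/J(-13) = 164/(-2 - 13) = 164/(-15) = 164*(-1/15) = -164/15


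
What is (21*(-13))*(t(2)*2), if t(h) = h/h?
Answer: -546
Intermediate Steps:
t(h) = 1
(21*(-13))*(t(2)*2) = (21*(-13))*(1*2) = -273*2 = -546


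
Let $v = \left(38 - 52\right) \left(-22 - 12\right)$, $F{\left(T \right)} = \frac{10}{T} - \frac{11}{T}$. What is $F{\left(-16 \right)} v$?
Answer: $\frac{119}{4} \approx 29.75$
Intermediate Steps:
$F{\left(T \right)} = - \frac{1}{T}$
$v = 476$ ($v = \left(-14\right) \left(-34\right) = 476$)
$F{\left(-16 \right)} v = - \frac{1}{-16} \cdot 476 = \left(-1\right) \left(- \frac{1}{16}\right) 476 = \frac{1}{16} \cdot 476 = \frac{119}{4}$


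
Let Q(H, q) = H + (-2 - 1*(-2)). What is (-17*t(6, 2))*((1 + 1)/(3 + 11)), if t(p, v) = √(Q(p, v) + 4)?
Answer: -17*√10/7 ≈ -7.6798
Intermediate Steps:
Q(H, q) = H (Q(H, q) = H + (-2 + 2) = H + 0 = H)
t(p, v) = √(4 + p) (t(p, v) = √(p + 4) = √(4 + p))
(-17*t(6, 2))*((1 + 1)/(3 + 11)) = (-17*√(4 + 6))*((1 + 1)/(3 + 11)) = (-17*√10)*(2/14) = (-17*√10)*(2*(1/14)) = -17*√10*(⅐) = -17*√10/7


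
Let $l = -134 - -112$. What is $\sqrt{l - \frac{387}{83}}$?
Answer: $\frac{i \sqrt{183679}}{83} \approx 5.1636 i$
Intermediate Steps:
$l = -22$ ($l = -134 + 112 = -22$)
$\sqrt{l - \frac{387}{83}} = \sqrt{-22 - \frac{387}{83}} = \sqrt{- \frac{2213}{83}} = \frac{i \sqrt{183679}}{83}$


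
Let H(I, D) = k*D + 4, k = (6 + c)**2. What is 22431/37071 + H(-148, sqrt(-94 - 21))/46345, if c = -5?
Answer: 346570993/572685165 + I*sqrt(115)/46345 ≈ 0.60517 + 0.00023139*I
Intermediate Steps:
k = 1 (k = (6 - 5)**2 = 1**2 = 1)
H(I, D) = 4 + D (H(I, D) = 1*D + 4 = D + 4 = 4 + D)
22431/37071 + H(-148, sqrt(-94 - 21))/46345 = 22431/37071 + (4 + sqrt(-94 - 21))/46345 = 22431*(1/37071) + (4 + sqrt(-115))*(1/46345) = 7477/12357 + (4 + I*sqrt(115))*(1/46345) = 7477/12357 + (4/46345 + I*sqrt(115)/46345) = 346570993/572685165 + I*sqrt(115)/46345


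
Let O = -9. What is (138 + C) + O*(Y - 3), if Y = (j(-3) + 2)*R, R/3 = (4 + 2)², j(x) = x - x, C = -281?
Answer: -2060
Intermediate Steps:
j(x) = 0
R = 108 (R = 3*(4 + 2)² = 3*6² = 3*36 = 108)
Y = 216 (Y = (0 + 2)*108 = 2*108 = 216)
(138 + C) + O*(Y - 3) = (138 - 281) - 9*(216 - 3) = -143 - 9*213 = -143 - 1917 = -2060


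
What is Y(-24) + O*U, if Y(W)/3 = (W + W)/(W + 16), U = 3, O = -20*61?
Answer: -3642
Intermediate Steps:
O = -1220
Y(W) = 6*W/(16 + W) (Y(W) = 3*((W + W)/(W + 16)) = 3*((2*W)/(16 + W)) = 3*(2*W/(16 + W)) = 6*W/(16 + W))
Y(-24) + O*U = 6*(-24)/(16 - 24) - 1220*3 = 6*(-24)/(-8) - 3660 = 6*(-24)*(-⅛) - 3660 = 18 - 3660 = -3642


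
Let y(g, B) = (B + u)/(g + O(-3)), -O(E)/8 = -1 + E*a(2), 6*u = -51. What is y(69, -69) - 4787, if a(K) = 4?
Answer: -1656457/346 ≈ -4787.4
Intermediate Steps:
u = -17/2 (u = (⅙)*(-51) = -17/2 ≈ -8.5000)
O(E) = 8 - 32*E (O(E) = -8*(-1 + E*4) = -8*(-1 + 4*E) = 8 - 32*E)
y(g, B) = (-17/2 + B)/(104 + g) (y(g, B) = (B - 17/2)/(g + (8 - 32*(-3))) = (-17/2 + B)/(g + (8 + 96)) = (-17/2 + B)/(g + 104) = (-17/2 + B)/(104 + g))
y(69, -69) - 4787 = (-17/2 - 69)/(104 + 69) - 4787 = -155/2/173 - 4787 = (1/173)*(-155/2) - 4787 = -155/346 - 4787 = -1656457/346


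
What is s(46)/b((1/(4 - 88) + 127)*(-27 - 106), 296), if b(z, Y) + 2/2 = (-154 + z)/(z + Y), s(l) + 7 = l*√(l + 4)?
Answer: -1393847/5400 + 4579783*√2/540 ≈ 11736.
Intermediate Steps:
s(l) = -7 + l*√(4 + l) (s(l) = -7 + l*√(l + 4) = -7 + l*√(4 + l))
b(z, Y) = -1 + (-154 + z)/(Y + z) (b(z, Y) = -1 + (-154 + z)/(z + Y) = -1 + (-154 + z)/(Y + z))
s(46)/b((1/(4 - 88) + 127)*(-27 - 106), 296) = (-7 + 46*√(4 + 46))/(((-154 - 1*296)/(296 + (1/(4 - 88) + 127)*(-27 - 106)))) = (-7 + 46*√50)/(((-154 - 296)/(296 + (1/(-84) + 127)*(-133)))) = (-7 + 46*(5*√2))/((-450/(296 + (-1/84 + 127)*(-133)))) = (-7 + 230*√2)/((-450/(296 + (10667/84)*(-133)))) = (-7 + 230*√2)/((-450/(296 - 202673/12))) = (-7 + 230*√2)/((-450/(-199121/12))) = (-7 + 230*√2)/((-12/199121*(-450))) = (-7 + 230*√2)/(5400/199121) = (-7 + 230*√2)*(199121/5400) = -1393847/5400 + 4579783*√2/540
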